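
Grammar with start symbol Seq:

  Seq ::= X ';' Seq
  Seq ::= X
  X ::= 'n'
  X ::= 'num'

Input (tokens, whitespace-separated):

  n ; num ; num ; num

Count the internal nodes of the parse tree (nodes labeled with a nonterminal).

8

[Seq [X n] ; [Seq [X num] ; [Seq [X num] ; [Seq [X num]]]]]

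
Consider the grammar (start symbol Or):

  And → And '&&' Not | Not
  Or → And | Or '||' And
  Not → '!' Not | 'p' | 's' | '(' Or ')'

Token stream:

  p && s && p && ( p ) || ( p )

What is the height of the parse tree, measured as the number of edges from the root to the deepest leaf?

[Or [Or [And [And [And [And [Not p]] && [Not s]] && [Not p]] && [Not ( [Or [And [Not p]]] )]]] || [And [Not ( [Or [And [Not p]]] )]]]

7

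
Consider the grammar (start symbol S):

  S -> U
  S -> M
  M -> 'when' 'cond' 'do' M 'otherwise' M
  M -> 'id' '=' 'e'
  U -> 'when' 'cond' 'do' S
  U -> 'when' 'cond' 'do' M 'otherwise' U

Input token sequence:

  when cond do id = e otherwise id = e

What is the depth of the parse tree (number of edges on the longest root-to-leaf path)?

3

[S [M when cond do [M id = e] otherwise [M id = e]]]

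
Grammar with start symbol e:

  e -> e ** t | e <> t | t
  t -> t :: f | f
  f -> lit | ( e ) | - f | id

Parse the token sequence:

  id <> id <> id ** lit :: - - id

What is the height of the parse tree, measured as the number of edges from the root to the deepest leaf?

6

[e [e [e [e [t [f id]]] <> [t [f id]]] <> [t [f id]]] ** [t [t [f lit]] :: [f - [f - [f id]]]]]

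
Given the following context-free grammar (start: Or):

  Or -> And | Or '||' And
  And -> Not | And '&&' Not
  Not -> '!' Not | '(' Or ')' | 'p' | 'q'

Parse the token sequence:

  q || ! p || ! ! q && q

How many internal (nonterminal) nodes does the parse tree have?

14

[Or [Or [Or [And [Not q]]] || [And [Not ! [Not p]]]] || [And [And [Not ! [Not ! [Not q]]]] && [Not q]]]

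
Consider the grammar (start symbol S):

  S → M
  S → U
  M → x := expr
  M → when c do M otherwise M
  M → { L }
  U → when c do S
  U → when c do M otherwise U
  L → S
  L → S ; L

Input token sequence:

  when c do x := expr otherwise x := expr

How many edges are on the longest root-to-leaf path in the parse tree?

3

[S [M when c do [M x := expr] otherwise [M x := expr]]]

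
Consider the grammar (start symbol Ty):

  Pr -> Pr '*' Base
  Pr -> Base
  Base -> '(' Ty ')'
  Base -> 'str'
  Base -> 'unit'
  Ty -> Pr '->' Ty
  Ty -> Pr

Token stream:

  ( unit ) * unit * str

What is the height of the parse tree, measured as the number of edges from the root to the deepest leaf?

[Ty [Pr [Pr [Pr [Base ( [Ty [Pr [Base unit]]] )]] * [Base unit]] * [Base str]]]

8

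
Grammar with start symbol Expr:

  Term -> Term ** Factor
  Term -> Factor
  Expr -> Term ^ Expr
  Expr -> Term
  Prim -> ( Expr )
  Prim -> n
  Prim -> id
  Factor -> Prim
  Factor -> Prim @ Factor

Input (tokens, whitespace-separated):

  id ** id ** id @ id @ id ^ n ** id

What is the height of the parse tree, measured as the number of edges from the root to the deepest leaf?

[Expr [Term [Term [Term [Factor [Prim id]]] ** [Factor [Prim id]]] ** [Factor [Prim id] @ [Factor [Prim id] @ [Factor [Prim id]]]]] ^ [Expr [Term [Term [Factor [Prim n]]] ** [Factor [Prim id]]]]]

6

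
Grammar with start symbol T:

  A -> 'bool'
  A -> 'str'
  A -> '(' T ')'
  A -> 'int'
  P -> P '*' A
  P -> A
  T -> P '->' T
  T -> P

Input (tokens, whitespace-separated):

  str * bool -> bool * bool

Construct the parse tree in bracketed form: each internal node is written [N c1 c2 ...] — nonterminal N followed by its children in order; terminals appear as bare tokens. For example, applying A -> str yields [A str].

T
P -> T
P * A -> T
A * A -> T
str * A -> T
str * bool -> T
str * bool -> P
str * bool -> P * A
str * bool -> A * A
str * bool -> bool * A
str * bool -> bool * bool

[T [P [P [A str]] * [A bool]] -> [T [P [P [A bool]] * [A bool]]]]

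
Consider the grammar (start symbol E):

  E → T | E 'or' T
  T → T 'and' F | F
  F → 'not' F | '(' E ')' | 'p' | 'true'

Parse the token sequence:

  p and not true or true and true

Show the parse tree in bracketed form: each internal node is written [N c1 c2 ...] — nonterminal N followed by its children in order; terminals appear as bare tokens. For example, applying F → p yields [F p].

[E [E [T [T [F p]] and [F not [F true]]]] or [T [T [F true]] and [F true]]]

E
E or T
T or T
T and F or T
F and F or T
p and F or T
p and not F or T
p and not true or T
p and not true or T and F
p and not true or F and F
p and not true or true and F
p and not true or true and true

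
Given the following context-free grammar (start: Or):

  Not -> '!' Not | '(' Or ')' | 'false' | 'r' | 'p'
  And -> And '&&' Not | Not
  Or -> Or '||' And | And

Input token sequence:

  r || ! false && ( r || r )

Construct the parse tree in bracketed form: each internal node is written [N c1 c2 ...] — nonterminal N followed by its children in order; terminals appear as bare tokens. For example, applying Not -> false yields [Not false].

[Or [Or [And [Not r]]] || [And [And [Not ! [Not false]]] && [Not ( [Or [Or [And [Not r]]] || [And [Not r]]] )]]]

Or
Or || And
And || And
Not || And
r || And
r || And && Not
r || Not && Not
r || ! Not && Not
r || ! false && Not
r || ! false && ( Or )
r || ! false && ( Or || And )
r || ! false && ( And || And )
r || ! false && ( Not || And )
r || ! false && ( r || And )
r || ! false && ( r || Not )
r || ! false && ( r || r )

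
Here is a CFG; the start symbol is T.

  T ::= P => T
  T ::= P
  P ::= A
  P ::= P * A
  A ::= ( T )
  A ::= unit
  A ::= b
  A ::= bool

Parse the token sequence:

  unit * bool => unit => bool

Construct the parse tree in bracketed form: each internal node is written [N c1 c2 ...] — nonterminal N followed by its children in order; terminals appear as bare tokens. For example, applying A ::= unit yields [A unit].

[T [P [P [A unit]] * [A bool]] => [T [P [A unit]] => [T [P [A bool]]]]]

T
P => T
P * A => T
A * A => T
unit * A => T
unit * bool => T
unit * bool => P => T
unit * bool => A => T
unit * bool => unit => T
unit * bool => unit => P
unit * bool => unit => A
unit * bool => unit => bool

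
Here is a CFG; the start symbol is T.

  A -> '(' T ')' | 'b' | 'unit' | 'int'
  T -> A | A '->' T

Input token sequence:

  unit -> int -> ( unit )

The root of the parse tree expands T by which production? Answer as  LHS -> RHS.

[T [A unit] -> [T [A int] -> [T [A ( [T [A unit]] )]]]]

T -> A '->' T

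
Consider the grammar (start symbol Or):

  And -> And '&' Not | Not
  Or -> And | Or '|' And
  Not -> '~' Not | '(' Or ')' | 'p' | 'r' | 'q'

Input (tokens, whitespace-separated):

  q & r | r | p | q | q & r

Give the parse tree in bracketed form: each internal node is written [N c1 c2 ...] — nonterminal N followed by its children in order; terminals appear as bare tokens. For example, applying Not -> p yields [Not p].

Or
Or | And
Or | And | And
Or | And | And | And
Or | And | And | And | And
And | And | And | And | And
And & Not | And | And | And | And
Not & Not | And | And | And | And
q & Not | And | And | And | And
q & r | And | And | And | And
q & r | Not | And | And | And
q & r | r | And | And | And
q & r | r | Not | And | And
q & r | r | p | And | And
q & r | r | p | Not | And
q & r | r | p | q | And
q & r | r | p | q | And & Not
q & r | r | p | q | Not & Not
q & r | r | p | q | q & Not
q & r | r | p | q | q & r

[Or [Or [Or [Or [Or [And [And [Not q]] & [Not r]]] | [And [Not r]]] | [And [Not p]]] | [And [Not q]]] | [And [And [Not q]] & [Not r]]]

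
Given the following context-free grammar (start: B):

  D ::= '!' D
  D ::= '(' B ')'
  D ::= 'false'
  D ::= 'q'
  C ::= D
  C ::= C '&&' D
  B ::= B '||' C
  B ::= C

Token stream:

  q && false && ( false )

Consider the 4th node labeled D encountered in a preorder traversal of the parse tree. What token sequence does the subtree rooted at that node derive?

false

[B [C [C [C [D q]] && [D false]] && [D ( [B [C [D false]]] )]]]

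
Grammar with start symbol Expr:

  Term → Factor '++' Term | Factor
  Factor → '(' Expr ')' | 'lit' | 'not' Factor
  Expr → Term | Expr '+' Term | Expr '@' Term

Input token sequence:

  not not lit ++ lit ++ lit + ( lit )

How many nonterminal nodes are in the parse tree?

[Expr [Expr [Term [Factor not [Factor not [Factor lit]]] ++ [Term [Factor lit] ++ [Term [Factor lit]]]]] + [Term [Factor ( [Expr [Term [Factor lit]]] )]]]

15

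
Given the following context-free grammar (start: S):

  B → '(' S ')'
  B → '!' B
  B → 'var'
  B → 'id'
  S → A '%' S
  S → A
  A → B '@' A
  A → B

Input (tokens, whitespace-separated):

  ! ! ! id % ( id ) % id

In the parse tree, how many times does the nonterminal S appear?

[S [A [B ! [B ! [B ! [B id]]]]] % [S [A [B ( [S [A [B id]]] )]] % [S [A [B id]]]]]

4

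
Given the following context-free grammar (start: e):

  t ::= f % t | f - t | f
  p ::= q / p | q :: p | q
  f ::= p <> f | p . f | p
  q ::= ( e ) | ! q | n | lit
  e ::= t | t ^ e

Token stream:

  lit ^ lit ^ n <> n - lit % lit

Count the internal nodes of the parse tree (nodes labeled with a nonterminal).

26

[e [t [f [p [q lit]]]] ^ [e [t [f [p [q lit]]]] ^ [e [t [f [p [q n]] <> [f [p [q n]]]] - [t [f [p [q lit]]] % [t [f [p [q lit]]]]]]]]]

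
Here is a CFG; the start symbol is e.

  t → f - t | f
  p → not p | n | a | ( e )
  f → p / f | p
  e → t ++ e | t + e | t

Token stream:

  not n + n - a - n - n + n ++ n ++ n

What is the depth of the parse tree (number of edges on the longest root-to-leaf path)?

[e [t [f [p not [p n]]]] + [e [t [f [p n]] - [t [f [p a]] - [t [f [p n]] - [t [f [p n]]]]]] + [e [t [f [p n]]] ++ [e [t [f [p n]]] ++ [e [t [f [p n]]]]]]]]

8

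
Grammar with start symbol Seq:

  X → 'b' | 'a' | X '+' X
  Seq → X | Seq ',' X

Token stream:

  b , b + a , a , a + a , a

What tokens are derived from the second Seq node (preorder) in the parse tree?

[Seq [Seq [Seq [Seq [Seq [X b]] , [X [X b] + [X a]]] , [X a]] , [X [X a] + [X a]]] , [X a]]

b , b + a , a , a + a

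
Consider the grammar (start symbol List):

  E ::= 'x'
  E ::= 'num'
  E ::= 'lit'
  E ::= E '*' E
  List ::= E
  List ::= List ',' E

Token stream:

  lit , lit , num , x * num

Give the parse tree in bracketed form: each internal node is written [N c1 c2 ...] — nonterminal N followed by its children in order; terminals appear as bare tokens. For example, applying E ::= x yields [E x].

List
List , E
List , E , E
List , E , E , E
E , E , E , E
lit , E , E , E
lit , lit , E , E
lit , lit , num , E
lit , lit , num , E * E
lit , lit , num , x * E
lit , lit , num , x * num

[List [List [List [List [E lit]] , [E lit]] , [E num]] , [E [E x] * [E num]]]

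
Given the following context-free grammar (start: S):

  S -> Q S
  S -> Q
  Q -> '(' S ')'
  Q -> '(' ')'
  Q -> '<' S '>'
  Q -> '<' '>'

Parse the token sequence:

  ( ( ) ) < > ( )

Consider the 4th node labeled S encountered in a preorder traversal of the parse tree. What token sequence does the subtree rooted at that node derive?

( )

[S [Q ( [S [Q ( )]] )] [S [Q < >] [S [Q ( )]]]]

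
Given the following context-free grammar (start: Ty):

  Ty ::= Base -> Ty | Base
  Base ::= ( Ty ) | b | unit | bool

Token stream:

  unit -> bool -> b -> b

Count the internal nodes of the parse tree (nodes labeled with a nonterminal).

8

[Ty [Base unit] -> [Ty [Base bool] -> [Ty [Base b] -> [Ty [Base b]]]]]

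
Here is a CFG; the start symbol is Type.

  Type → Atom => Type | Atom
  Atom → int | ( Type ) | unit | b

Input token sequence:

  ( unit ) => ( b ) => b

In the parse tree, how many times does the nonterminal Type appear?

[Type [Atom ( [Type [Atom unit]] )] => [Type [Atom ( [Type [Atom b]] )] => [Type [Atom b]]]]

5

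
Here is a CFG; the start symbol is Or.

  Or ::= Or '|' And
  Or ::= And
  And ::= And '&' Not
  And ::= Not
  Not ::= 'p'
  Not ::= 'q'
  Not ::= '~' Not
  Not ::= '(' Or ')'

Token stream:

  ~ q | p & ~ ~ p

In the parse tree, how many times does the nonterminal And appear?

[Or [Or [And [Not ~ [Not q]]]] | [And [And [Not p]] & [Not ~ [Not ~ [Not p]]]]]

3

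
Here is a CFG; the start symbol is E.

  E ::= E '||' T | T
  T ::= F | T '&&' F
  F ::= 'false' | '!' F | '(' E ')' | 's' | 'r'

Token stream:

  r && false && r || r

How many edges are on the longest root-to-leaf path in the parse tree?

6

[E [E [T [T [T [F r]] && [F false]] && [F r]]] || [T [F r]]]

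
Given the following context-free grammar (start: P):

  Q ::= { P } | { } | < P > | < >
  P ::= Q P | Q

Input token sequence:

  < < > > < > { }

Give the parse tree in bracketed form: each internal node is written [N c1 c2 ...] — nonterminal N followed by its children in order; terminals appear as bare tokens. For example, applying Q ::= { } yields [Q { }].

P
Q P
< P > P
< Q > P
< < > > P
< < > > Q P
< < > > < > P
< < > > < > Q
< < > > < > { }

[P [Q < [P [Q < >]] >] [P [Q < >] [P [Q { }]]]]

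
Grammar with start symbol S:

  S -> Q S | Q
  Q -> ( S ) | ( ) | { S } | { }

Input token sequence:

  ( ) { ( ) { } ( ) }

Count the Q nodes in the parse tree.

5

[S [Q ( )] [S [Q { [S [Q ( )] [S [Q { }] [S [Q ( )]]]] }]]]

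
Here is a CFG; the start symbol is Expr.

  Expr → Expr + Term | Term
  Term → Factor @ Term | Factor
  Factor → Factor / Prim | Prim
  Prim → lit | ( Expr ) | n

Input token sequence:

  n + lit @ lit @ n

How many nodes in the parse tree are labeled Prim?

[Expr [Expr [Term [Factor [Prim n]]]] + [Term [Factor [Prim lit]] @ [Term [Factor [Prim lit]] @ [Term [Factor [Prim n]]]]]]

4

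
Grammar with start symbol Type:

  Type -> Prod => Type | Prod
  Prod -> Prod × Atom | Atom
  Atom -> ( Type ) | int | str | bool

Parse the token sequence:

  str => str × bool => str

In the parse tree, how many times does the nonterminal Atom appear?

[Type [Prod [Atom str]] => [Type [Prod [Prod [Atom str]] × [Atom bool]] => [Type [Prod [Atom str]]]]]

4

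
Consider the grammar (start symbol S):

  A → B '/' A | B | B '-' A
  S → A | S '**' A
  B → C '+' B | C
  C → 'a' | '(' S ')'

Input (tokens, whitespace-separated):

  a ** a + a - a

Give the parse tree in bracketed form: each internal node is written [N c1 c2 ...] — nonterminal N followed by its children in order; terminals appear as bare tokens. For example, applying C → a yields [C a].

[S [S [A [B [C a]]]] ** [A [B [C a] + [B [C a]]] - [A [B [C a]]]]]

S
S ** A
A ** A
B ** A
C ** A
a ** A
a ** B - A
a ** C + B - A
a ** a + B - A
a ** a + C - A
a ** a + a - A
a ** a + a - B
a ** a + a - C
a ** a + a - a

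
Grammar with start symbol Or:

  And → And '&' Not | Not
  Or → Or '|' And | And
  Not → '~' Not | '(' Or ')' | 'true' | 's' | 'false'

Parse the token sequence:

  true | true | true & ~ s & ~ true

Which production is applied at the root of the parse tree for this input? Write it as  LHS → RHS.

[Or [Or [Or [And [Not true]]] | [And [Not true]]] | [And [And [And [Not true]] & [Not ~ [Not s]]] & [Not ~ [Not true]]]]

Or → Or '|' And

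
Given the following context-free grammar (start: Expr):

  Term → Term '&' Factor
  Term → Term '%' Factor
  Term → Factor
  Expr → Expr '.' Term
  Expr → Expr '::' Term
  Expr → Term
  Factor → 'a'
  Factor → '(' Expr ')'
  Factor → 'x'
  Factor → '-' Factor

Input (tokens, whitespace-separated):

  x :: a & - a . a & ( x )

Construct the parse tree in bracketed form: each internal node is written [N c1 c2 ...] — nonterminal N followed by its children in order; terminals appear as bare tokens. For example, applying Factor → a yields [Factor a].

[Expr [Expr [Expr [Term [Factor x]]] :: [Term [Term [Factor a]] & [Factor - [Factor a]]]] . [Term [Term [Factor a]] & [Factor ( [Expr [Term [Factor x]]] )]]]

Expr
Expr . Term
Expr :: Term . Term
Term :: Term . Term
Factor :: Term . Term
x :: Term . Term
x :: Term & Factor . Term
x :: Factor & Factor . Term
x :: a & Factor . Term
x :: a & - Factor . Term
x :: a & - a . Term
x :: a & - a . Term & Factor
x :: a & - a . Factor & Factor
x :: a & - a . a & Factor
x :: a & - a . a & ( Expr )
x :: a & - a . a & ( Term )
x :: a & - a . a & ( Factor )
x :: a & - a . a & ( x )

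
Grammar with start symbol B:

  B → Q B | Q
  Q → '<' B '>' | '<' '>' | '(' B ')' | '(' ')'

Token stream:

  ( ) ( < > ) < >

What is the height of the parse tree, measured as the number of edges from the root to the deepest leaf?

5

[B [Q ( )] [B [Q ( [B [Q < >]] )] [B [Q < >]]]]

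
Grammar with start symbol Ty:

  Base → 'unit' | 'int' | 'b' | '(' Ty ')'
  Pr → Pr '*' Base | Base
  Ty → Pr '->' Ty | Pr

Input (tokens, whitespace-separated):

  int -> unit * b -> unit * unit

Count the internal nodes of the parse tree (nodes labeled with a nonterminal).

[Ty [Pr [Base int]] -> [Ty [Pr [Pr [Base unit]] * [Base b]] -> [Ty [Pr [Pr [Base unit]] * [Base unit]]]]]

13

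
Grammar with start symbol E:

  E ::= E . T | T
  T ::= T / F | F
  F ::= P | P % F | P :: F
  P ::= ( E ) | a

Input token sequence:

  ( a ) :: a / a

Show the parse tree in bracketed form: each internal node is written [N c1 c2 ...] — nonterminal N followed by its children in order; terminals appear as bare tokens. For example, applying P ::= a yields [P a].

E
T
T / F
F / F
P :: F / F
( E ) :: F / F
( T ) :: F / F
( F ) :: F / F
( P ) :: F / F
( a ) :: F / F
( a ) :: P / F
( a ) :: a / F
( a ) :: a / P
( a ) :: a / a

[E [T [T [F [P ( [E [T [F [P a]]]] )] :: [F [P a]]]] / [F [P a]]]]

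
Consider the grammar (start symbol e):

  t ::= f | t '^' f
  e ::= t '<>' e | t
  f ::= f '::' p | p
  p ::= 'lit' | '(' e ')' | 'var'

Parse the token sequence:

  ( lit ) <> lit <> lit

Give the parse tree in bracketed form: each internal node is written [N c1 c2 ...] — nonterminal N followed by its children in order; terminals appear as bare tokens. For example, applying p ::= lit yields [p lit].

e
t <> e
f <> e
p <> e
( e ) <> e
( t ) <> e
( f ) <> e
( p ) <> e
( lit ) <> e
( lit ) <> t <> e
( lit ) <> f <> e
( lit ) <> p <> e
( lit ) <> lit <> e
( lit ) <> lit <> t
( lit ) <> lit <> f
( lit ) <> lit <> p
( lit ) <> lit <> lit

[e [t [f [p ( [e [t [f [p lit]]]] )]]] <> [e [t [f [p lit]]] <> [e [t [f [p lit]]]]]]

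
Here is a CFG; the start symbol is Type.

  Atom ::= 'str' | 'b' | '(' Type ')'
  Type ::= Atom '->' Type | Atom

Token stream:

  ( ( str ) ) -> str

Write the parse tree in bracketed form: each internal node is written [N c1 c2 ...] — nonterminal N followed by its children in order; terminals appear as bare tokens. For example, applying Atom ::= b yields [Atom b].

[Type [Atom ( [Type [Atom ( [Type [Atom str]] )]] )] -> [Type [Atom str]]]

Type
Atom -> Type
( Type ) -> Type
( Atom ) -> Type
( ( Type ) ) -> Type
( ( Atom ) ) -> Type
( ( str ) ) -> Type
( ( str ) ) -> Atom
( ( str ) ) -> str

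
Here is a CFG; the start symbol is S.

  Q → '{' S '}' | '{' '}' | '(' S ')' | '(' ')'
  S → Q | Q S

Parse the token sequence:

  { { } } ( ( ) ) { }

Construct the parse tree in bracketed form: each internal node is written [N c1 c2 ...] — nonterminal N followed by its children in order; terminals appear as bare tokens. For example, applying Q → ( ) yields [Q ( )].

[S [Q { [S [Q { }]] }] [S [Q ( [S [Q ( )]] )] [S [Q { }]]]]

S
Q S
{ S } S
{ Q } S
{ { } } S
{ { } } Q S
{ { } } ( S ) S
{ { } } ( Q ) S
{ { } } ( ( ) ) S
{ { } } ( ( ) ) Q
{ { } } ( ( ) ) { }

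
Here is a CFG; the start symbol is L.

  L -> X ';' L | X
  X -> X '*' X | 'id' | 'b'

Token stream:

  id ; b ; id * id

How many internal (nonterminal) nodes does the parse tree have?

[L [X id] ; [L [X b] ; [L [X [X id] * [X id]]]]]

8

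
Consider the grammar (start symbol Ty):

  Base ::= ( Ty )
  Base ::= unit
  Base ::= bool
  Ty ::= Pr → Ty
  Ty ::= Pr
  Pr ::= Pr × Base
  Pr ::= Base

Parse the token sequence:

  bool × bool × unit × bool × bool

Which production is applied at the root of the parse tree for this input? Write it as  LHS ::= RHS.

Ty ::= Pr

[Ty [Pr [Pr [Pr [Pr [Pr [Base bool]] × [Base bool]] × [Base unit]] × [Base bool]] × [Base bool]]]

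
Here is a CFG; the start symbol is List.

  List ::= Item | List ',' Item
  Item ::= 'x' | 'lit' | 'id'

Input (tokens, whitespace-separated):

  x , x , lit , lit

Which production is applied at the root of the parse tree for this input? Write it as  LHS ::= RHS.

List ::= List ',' Item

[List [List [List [List [Item x]] , [Item x]] , [Item lit]] , [Item lit]]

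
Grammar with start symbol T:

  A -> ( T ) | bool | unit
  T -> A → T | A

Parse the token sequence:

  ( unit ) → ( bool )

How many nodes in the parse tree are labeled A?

4

[T [A ( [T [A unit]] )] → [T [A ( [T [A bool]] )]]]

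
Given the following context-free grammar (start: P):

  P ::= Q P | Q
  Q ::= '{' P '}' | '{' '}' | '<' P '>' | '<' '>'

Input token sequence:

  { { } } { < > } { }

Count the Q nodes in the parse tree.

5

[P [Q { [P [Q { }]] }] [P [Q { [P [Q < >]] }] [P [Q { }]]]]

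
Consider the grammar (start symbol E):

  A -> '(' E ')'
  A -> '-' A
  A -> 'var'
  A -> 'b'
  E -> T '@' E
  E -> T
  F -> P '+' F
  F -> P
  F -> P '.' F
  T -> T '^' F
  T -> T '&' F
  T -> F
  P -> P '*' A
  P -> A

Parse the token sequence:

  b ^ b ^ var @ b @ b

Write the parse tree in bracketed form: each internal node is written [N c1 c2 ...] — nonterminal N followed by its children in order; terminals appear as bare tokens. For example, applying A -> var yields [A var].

[E [T [T [T [F [P [A b]]]] ^ [F [P [A b]]]] ^ [F [P [A var]]]] @ [E [T [F [P [A b]]]] @ [E [T [F [P [A b]]]]]]]

E
T @ E
T ^ F @ E
T ^ F ^ F @ E
F ^ F ^ F @ E
P ^ F ^ F @ E
A ^ F ^ F @ E
b ^ F ^ F @ E
b ^ P ^ F @ E
b ^ A ^ F @ E
b ^ b ^ F @ E
b ^ b ^ P @ E
b ^ b ^ A @ E
b ^ b ^ var @ E
b ^ b ^ var @ T @ E
b ^ b ^ var @ F @ E
b ^ b ^ var @ P @ E
b ^ b ^ var @ A @ E
b ^ b ^ var @ b @ E
b ^ b ^ var @ b @ T
b ^ b ^ var @ b @ F
b ^ b ^ var @ b @ P
b ^ b ^ var @ b @ A
b ^ b ^ var @ b @ b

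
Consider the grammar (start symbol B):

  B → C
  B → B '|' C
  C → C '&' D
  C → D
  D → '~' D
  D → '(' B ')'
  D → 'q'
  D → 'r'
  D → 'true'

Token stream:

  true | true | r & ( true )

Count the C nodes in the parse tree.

[B [B [B [C [D true]]] | [C [D true]]] | [C [C [D r]] & [D ( [B [C [D true]]] )]]]

5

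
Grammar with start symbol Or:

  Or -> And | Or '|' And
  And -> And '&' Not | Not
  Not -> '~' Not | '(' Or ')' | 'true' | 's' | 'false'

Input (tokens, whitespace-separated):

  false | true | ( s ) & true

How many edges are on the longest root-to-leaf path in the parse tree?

[Or [Or [Or [And [Not false]]] | [And [Not true]]] | [And [And [Not ( [Or [And [Not s]]] )]] & [Not true]]]

7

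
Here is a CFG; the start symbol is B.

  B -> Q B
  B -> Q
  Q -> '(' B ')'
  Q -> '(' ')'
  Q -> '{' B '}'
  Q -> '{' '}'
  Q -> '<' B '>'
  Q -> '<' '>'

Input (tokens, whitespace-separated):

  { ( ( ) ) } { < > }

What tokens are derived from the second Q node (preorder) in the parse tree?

( ( ) )

[B [Q { [B [Q ( [B [Q ( )]] )]] }] [B [Q { [B [Q < >]] }]]]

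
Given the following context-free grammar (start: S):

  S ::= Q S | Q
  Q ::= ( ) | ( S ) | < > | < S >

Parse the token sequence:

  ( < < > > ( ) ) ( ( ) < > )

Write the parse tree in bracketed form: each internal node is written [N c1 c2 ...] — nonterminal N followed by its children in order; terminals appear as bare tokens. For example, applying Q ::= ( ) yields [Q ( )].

[S [Q ( [S [Q < [S [Q < >]] >] [S [Q ( )]]] )] [S [Q ( [S [Q ( )] [S [Q < >]]] )]]]

S
Q S
( S ) S
( Q S ) S
( < S > S ) S
( < Q > S ) S
( < < > > S ) S
( < < > > Q ) S
( < < > > ( ) ) S
( < < > > ( ) ) Q
( < < > > ( ) ) ( S )
( < < > > ( ) ) ( Q S )
( < < > > ( ) ) ( ( ) S )
( < < > > ( ) ) ( ( ) Q )
( < < > > ( ) ) ( ( ) < > )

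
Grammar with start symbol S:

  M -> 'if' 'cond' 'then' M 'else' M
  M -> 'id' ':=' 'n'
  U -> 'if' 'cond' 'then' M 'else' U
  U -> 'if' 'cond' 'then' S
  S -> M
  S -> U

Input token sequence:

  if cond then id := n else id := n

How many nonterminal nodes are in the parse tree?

[S [M if cond then [M id := n] else [M id := n]]]

4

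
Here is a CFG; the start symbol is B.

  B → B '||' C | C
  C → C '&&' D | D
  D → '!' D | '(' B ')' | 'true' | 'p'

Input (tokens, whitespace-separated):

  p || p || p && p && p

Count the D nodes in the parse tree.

[B [B [B [C [D p]]] || [C [D p]]] || [C [C [C [D p]] && [D p]] && [D p]]]

5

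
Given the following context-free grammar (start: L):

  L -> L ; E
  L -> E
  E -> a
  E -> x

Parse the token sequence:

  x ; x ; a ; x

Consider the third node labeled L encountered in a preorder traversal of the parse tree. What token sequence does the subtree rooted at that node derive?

[L [L [L [L [E x]] ; [E x]] ; [E a]] ; [E x]]

x ; x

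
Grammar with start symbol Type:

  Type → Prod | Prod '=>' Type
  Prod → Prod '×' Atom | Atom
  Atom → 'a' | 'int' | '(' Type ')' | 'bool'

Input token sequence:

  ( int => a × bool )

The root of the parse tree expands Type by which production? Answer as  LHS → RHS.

[Type [Prod [Atom ( [Type [Prod [Atom int]] => [Type [Prod [Prod [Atom a]] × [Atom bool]]]] )]]]

Type → Prod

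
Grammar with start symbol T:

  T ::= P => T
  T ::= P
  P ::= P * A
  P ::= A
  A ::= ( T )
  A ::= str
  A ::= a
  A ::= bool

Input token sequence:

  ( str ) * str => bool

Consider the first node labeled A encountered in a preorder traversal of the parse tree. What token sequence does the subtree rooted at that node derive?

[T [P [P [A ( [T [P [A str]]] )]] * [A str]] => [T [P [A bool]]]]

( str )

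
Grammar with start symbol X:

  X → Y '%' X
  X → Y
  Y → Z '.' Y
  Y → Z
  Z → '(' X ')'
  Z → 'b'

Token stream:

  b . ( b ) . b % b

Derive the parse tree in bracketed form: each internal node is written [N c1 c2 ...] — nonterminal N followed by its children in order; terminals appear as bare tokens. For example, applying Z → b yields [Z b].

X
Y % X
Z . Y % X
b . Y % X
b . Z . Y % X
b . ( X ) . Y % X
b . ( Y ) . Y % X
b . ( Z ) . Y % X
b . ( b ) . Y % X
b . ( b ) . Z % X
b . ( b ) . b % X
b . ( b ) . b % Y
b . ( b ) . b % Z
b . ( b ) . b % b

[X [Y [Z b] . [Y [Z ( [X [Y [Z b]]] )] . [Y [Z b]]]] % [X [Y [Z b]]]]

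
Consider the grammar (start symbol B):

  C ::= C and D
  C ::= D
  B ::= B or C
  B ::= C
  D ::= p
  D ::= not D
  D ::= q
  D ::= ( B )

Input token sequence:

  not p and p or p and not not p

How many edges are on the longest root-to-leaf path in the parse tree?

[B [B [C [C [D not [D p]]] and [D p]]] or [C [C [D p]] and [D not [D not [D p]]]]]

6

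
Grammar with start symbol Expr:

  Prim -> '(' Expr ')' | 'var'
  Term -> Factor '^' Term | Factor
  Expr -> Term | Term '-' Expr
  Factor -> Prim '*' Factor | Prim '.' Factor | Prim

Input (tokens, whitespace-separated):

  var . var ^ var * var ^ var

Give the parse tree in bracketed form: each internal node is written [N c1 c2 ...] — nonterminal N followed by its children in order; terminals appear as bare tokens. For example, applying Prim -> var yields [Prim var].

Expr
Term
Factor ^ Term
Prim . Factor ^ Term
var . Factor ^ Term
var . Prim ^ Term
var . var ^ Term
var . var ^ Factor ^ Term
var . var ^ Prim * Factor ^ Term
var . var ^ var * Factor ^ Term
var . var ^ var * Prim ^ Term
var . var ^ var * var ^ Term
var . var ^ var * var ^ Factor
var . var ^ var * var ^ Prim
var . var ^ var * var ^ var

[Expr [Term [Factor [Prim var] . [Factor [Prim var]]] ^ [Term [Factor [Prim var] * [Factor [Prim var]]] ^ [Term [Factor [Prim var]]]]]]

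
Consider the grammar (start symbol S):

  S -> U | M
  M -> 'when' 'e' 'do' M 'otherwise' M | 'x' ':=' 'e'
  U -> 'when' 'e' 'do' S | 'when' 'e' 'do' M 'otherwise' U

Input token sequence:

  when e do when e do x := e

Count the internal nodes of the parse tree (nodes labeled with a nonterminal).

[S [U when e do [S [U when e do [S [M x := e]]]]]]

6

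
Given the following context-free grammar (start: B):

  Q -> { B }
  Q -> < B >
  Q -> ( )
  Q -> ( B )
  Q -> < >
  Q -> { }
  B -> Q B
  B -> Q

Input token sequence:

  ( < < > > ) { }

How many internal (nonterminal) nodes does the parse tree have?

[B [Q ( [B [Q < [B [Q < >]] >]] )] [B [Q { }]]]

8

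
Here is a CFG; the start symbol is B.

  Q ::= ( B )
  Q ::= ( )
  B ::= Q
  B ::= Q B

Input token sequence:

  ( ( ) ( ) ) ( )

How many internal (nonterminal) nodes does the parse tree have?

[B [Q ( [B [Q ( )] [B [Q ( )]]] )] [B [Q ( )]]]

8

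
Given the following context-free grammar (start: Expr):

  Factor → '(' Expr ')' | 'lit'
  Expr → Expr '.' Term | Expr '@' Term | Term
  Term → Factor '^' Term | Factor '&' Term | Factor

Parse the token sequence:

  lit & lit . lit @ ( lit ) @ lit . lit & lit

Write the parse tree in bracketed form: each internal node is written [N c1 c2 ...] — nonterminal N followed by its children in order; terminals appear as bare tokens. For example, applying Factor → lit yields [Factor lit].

[Expr [Expr [Expr [Expr [Expr [Term [Factor lit] & [Term [Factor lit]]]] . [Term [Factor lit]]] @ [Term [Factor ( [Expr [Term [Factor lit]]] )]]] @ [Term [Factor lit]]] . [Term [Factor lit] & [Term [Factor lit]]]]

Expr
Expr . Term
Expr @ Term . Term
Expr @ Term @ Term . Term
Expr . Term @ Term @ Term . Term
Term . Term @ Term @ Term . Term
Factor & Term . Term @ Term @ Term . Term
lit & Term . Term @ Term @ Term . Term
lit & Factor . Term @ Term @ Term . Term
lit & lit . Term @ Term @ Term . Term
lit & lit . Factor @ Term @ Term . Term
lit & lit . lit @ Term @ Term . Term
lit & lit . lit @ Factor @ Term . Term
lit & lit . lit @ ( Expr ) @ Term . Term
lit & lit . lit @ ( Term ) @ Term . Term
lit & lit . lit @ ( Factor ) @ Term . Term
lit & lit . lit @ ( lit ) @ Term . Term
lit & lit . lit @ ( lit ) @ Factor . Term
lit & lit . lit @ ( lit ) @ lit . Term
lit & lit . lit @ ( lit ) @ lit . Factor & Term
lit & lit . lit @ ( lit ) @ lit . lit & Term
lit & lit . lit @ ( lit ) @ lit . lit & Factor
lit & lit . lit @ ( lit ) @ lit . lit & lit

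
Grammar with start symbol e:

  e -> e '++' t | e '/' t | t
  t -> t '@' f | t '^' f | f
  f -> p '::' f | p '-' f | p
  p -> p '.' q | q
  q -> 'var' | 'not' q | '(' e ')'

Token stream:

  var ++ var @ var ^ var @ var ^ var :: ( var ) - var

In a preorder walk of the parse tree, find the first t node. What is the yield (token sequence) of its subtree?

var

[e [e [t [f [p [q var]]]]] ++ [t [t [t [t [t [f [p [q var]]]] @ [f [p [q var]]]] ^ [f [p [q var]]]] @ [f [p [q var]]]] ^ [f [p [q var]] :: [f [p [q ( [e [t [f [p [q var]]]]] )]] - [f [p [q var]]]]]]]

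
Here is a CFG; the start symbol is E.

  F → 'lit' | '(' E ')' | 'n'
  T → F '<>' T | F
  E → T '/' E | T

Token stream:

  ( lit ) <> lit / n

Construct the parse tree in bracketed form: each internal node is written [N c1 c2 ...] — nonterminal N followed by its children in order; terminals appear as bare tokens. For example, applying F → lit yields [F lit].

E
T / E
F <> T / E
( E ) <> T / E
( T ) <> T / E
( F ) <> T / E
( lit ) <> T / E
( lit ) <> F / E
( lit ) <> lit / E
( lit ) <> lit / T
( lit ) <> lit / F
( lit ) <> lit / n

[E [T [F ( [E [T [F lit]]] )] <> [T [F lit]]] / [E [T [F n]]]]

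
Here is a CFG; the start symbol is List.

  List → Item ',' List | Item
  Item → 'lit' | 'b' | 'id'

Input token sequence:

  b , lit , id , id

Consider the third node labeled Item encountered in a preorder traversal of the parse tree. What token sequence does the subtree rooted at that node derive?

[List [Item b] , [List [Item lit] , [List [Item id] , [List [Item id]]]]]

id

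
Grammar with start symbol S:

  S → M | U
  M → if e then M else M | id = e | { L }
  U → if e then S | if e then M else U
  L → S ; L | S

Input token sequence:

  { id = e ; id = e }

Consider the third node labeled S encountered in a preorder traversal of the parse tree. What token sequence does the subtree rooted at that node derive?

id = e

[S [M { [L [S [M id = e]] ; [L [S [M id = e]]]] }]]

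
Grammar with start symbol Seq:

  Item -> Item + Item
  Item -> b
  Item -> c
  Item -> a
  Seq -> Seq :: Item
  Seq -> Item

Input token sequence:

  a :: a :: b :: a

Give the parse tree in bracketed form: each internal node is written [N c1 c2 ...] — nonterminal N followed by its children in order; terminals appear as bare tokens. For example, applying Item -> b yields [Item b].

[Seq [Seq [Seq [Seq [Item a]] :: [Item a]] :: [Item b]] :: [Item a]]

Seq
Seq :: Item
Seq :: Item :: Item
Seq :: Item :: Item :: Item
Item :: Item :: Item :: Item
a :: Item :: Item :: Item
a :: a :: Item :: Item
a :: a :: b :: Item
a :: a :: b :: a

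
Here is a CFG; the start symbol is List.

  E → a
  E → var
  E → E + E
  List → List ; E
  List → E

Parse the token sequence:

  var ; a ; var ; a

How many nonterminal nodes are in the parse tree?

[List [List [List [List [E var]] ; [E a]] ; [E var]] ; [E a]]

8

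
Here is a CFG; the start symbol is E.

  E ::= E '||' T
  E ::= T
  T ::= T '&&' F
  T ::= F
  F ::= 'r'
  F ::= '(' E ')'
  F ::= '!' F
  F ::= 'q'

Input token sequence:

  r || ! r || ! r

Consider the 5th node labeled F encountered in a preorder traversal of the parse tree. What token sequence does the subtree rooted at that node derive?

r

[E [E [E [T [F r]]] || [T [F ! [F r]]]] || [T [F ! [F r]]]]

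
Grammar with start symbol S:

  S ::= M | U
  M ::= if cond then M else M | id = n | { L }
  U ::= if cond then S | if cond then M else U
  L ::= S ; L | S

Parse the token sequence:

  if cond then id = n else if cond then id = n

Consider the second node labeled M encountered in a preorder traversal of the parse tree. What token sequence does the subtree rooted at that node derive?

[S [U if cond then [M id = n] else [U if cond then [S [M id = n]]]]]

id = n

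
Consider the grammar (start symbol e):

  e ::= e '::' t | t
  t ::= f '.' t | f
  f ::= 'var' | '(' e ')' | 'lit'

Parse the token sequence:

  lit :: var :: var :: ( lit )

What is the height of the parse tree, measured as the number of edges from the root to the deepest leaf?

[e [e [e [e [t [f lit]]] :: [t [f var]]] :: [t [f var]]] :: [t [f ( [e [t [f lit]]] )]]]

6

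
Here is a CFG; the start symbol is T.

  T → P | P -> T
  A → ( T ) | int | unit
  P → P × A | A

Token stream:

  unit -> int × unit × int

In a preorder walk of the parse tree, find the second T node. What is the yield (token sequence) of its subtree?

[T [P [A unit]] -> [T [P [P [P [A int]] × [A unit]] × [A int]]]]

int × unit × int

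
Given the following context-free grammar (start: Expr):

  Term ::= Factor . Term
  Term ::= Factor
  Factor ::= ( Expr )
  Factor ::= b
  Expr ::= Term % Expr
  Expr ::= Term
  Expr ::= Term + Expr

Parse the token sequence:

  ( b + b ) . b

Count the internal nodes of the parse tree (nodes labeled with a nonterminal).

11

[Expr [Term [Factor ( [Expr [Term [Factor b]] + [Expr [Term [Factor b]]]] )] . [Term [Factor b]]]]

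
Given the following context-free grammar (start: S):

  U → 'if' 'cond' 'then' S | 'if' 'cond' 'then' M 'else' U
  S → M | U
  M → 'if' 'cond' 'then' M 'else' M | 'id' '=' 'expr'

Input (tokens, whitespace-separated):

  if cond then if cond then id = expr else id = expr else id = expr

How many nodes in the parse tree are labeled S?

[S [M if cond then [M if cond then [M id = expr] else [M id = expr]] else [M id = expr]]]

1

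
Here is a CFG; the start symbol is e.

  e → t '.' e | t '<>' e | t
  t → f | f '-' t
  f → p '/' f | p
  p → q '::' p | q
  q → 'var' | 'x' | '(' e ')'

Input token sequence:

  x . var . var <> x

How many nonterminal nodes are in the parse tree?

[e [t [f [p [q x]]]] . [e [t [f [p [q var]]]] . [e [t [f [p [q var]]]] <> [e [t [f [p [q x]]]]]]]]

20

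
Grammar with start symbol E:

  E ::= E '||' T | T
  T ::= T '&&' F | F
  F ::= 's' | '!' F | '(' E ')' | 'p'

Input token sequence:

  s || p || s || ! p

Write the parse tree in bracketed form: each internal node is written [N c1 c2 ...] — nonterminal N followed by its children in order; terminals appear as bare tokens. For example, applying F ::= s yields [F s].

[E [E [E [E [T [F s]]] || [T [F p]]] || [T [F s]]] || [T [F ! [F p]]]]

E
E || T
E || T || T
E || T || T || T
T || T || T || T
F || T || T || T
s || T || T || T
s || F || T || T
s || p || T || T
s || p || F || T
s || p || s || T
s || p || s || F
s || p || s || ! F
s || p || s || ! p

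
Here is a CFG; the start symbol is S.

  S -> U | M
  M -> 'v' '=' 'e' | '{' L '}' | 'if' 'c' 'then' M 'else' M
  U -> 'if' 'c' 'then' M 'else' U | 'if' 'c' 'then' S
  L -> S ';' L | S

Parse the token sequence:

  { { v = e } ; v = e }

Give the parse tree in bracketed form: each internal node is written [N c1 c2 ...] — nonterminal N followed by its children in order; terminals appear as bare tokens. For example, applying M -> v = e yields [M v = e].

[S [M { [L [S [M { [L [S [M v = e]]] }]] ; [L [S [M v = e]]]] }]]

S
M
{ L }
{ S ; L }
{ M ; L }
{ { L } ; L }
{ { S } ; L }
{ { M } ; L }
{ { v = e } ; L }
{ { v = e } ; S }
{ { v = e } ; M }
{ { v = e } ; v = e }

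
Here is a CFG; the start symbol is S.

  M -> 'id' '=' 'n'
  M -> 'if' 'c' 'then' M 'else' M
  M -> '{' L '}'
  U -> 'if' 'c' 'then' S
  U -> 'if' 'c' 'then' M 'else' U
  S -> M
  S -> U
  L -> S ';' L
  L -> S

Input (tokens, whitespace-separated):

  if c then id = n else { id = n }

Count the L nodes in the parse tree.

1

[S [M if c then [M id = n] else [M { [L [S [M id = n]]] }]]]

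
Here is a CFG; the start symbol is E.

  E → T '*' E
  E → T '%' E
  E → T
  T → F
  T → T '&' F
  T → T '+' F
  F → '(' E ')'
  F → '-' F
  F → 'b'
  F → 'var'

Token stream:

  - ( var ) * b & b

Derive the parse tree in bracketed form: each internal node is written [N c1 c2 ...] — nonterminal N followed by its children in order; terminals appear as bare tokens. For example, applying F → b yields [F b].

E
T * E
F * E
- F * E
- ( E ) * E
- ( T ) * E
- ( F ) * E
- ( var ) * E
- ( var ) * T
- ( var ) * T & F
- ( var ) * F & F
- ( var ) * b & F
- ( var ) * b & b

[E [T [F - [F ( [E [T [F var]]] )]]] * [E [T [T [F b]] & [F b]]]]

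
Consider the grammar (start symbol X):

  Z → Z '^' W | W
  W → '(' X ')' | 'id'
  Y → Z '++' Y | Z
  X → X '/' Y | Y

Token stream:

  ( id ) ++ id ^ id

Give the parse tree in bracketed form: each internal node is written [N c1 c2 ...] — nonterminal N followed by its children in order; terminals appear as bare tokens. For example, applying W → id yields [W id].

X
Y
Z ++ Y
W ++ Y
( X ) ++ Y
( Y ) ++ Y
( Z ) ++ Y
( W ) ++ Y
( id ) ++ Y
( id ) ++ Z
( id ) ++ Z ^ W
( id ) ++ W ^ W
( id ) ++ id ^ W
( id ) ++ id ^ id

[X [Y [Z [W ( [X [Y [Z [W id]]]] )]] ++ [Y [Z [Z [W id]] ^ [W id]]]]]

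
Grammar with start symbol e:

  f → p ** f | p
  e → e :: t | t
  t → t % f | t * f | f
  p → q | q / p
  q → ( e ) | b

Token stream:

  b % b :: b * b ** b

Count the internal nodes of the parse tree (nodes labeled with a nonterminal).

21

[e [e [t [t [f [p [q b]]]] % [f [p [q b]]]]] :: [t [t [f [p [q b]]]] * [f [p [q b]] ** [f [p [q b]]]]]]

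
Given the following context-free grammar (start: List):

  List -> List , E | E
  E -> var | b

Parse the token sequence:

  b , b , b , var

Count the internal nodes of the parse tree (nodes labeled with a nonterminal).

[List [List [List [List [E b]] , [E b]] , [E b]] , [E var]]

8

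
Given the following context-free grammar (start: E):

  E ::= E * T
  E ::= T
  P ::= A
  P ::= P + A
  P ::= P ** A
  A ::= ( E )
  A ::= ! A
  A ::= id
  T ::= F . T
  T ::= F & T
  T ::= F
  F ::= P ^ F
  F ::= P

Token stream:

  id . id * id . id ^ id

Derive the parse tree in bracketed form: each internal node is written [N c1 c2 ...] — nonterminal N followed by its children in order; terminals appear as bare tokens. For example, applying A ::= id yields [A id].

[E [E [T [F [P [A id]]] . [T [F [P [A id]]]]]] * [T [F [P [A id]]] . [T [F [P [A id]] ^ [F [P [A id]]]]]]]

E
E * T
T * T
F . T * T
P . T * T
A . T * T
id . T * T
id . F * T
id . P * T
id . A * T
id . id * T
id . id * F . T
id . id * P . T
id . id * A . T
id . id * id . T
id . id * id . F
id . id * id . P ^ F
id . id * id . A ^ F
id . id * id . id ^ F
id . id * id . id ^ P
id . id * id . id ^ A
id . id * id . id ^ id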